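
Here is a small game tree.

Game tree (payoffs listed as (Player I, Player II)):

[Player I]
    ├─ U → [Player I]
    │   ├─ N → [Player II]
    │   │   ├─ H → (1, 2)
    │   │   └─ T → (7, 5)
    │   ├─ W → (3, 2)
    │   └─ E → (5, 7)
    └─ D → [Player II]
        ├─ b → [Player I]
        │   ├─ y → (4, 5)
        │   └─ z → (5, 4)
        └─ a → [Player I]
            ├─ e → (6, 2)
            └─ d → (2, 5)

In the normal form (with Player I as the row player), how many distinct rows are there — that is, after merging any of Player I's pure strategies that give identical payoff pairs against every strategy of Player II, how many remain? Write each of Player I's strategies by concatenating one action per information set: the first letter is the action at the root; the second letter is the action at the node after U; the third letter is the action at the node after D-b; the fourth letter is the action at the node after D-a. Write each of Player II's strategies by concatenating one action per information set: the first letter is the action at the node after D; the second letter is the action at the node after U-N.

Player I has 24 pure strategies: UNye, UNyd, UNze, UNzd, UWye, UWyd, UWze, UWzd, UEye, UEyd, UEze, UEzd, DNye, DNyd, DNze, DNzd, DWye, DWyd, DWze, DWzd, DEye, DEyd, DEze, DEzd. Columns: bH, bT, aH, aT.
{UNye, UNyd, UNze, UNzd} → row (1,2) (7,5) (1,2) (7,5)
{UWye, UWyd, UWze, UWzd} → row (3,2) (3,2) (3,2) (3,2)
{UEye, UEyd, UEze, UEzd} → row (5,7) (5,7) (5,7) (5,7)
{DNye, DWye, DEye} → row (4,5) (4,5) (6,2) (6,2)
{DNyd, DWyd, DEyd} → row (4,5) (4,5) (2,5) (2,5)
{DNze, DWze, DEze} → row (5,4) (5,4) (6,2) (6,2)
{DNzd, DWzd, DEzd} → row (5,4) (5,4) (2,5) (2,5)
That's 7 distinct rows out of 24 strategies.

7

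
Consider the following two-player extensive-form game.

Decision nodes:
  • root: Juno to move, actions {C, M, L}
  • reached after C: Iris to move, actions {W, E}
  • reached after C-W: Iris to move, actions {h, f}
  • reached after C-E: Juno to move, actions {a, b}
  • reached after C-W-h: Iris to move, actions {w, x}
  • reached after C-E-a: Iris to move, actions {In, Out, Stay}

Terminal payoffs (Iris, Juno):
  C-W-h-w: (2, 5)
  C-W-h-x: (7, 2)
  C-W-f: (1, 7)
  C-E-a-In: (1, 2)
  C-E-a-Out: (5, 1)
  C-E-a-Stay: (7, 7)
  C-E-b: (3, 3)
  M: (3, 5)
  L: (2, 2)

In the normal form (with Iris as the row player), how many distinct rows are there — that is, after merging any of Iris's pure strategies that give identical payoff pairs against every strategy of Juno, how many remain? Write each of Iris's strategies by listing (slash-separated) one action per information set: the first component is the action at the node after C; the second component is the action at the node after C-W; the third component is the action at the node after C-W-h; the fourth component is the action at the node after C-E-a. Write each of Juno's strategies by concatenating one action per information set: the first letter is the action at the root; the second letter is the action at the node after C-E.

6

Iris has 24 pure strategies: W/h/w/In, W/h/w/Out, W/h/w/Stay, W/h/x/In, W/h/x/Out, W/h/x/Stay, W/f/w/In, W/f/w/Out, W/f/w/Stay, W/f/x/In, W/f/x/Out, W/f/x/Stay, E/h/w/In, E/h/w/Out, E/h/w/Stay, E/h/x/In, E/h/x/Out, E/h/x/Stay, E/f/w/In, E/f/w/Out, E/f/w/Stay, E/f/x/In, E/f/x/Out, E/f/x/Stay. Columns: Ca, Cb, Ma, Mb, La, Lb.
{W/h/w/In, W/h/w/Out, W/h/w/Stay} → row (2,5) (2,5) (3,5) (3,5) (2,2) (2,2)
{W/h/x/In, W/h/x/Out, W/h/x/Stay} → row (7,2) (7,2) (3,5) (3,5) (2,2) (2,2)
{W/f/w/In, W/f/w/Out, W/f/w/Stay, W/f/x/In, W/f/x/Out, W/f/x/Stay} → row (1,7) (1,7) (3,5) (3,5) (2,2) (2,2)
{E/h/w/In, E/h/x/In, E/f/w/In, E/f/x/In} → row (1,2) (3,3) (3,5) (3,5) (2,2) (2,2)
{E/h/w/Out, E/h/x/Out, E/f/w/Out, E/f/x/Out} → row (5,1) (3,3) (3,5) (3,5) (2,2) (2,2)
{E/h/w/Stay, E/h/x/Stay, E/f/w/Stay, E/f/x/Stay} → row (7,7) (3,3) (3,5) (3,5) (2,2) (2,2)
That's 6 distinct rows out of 24 strategies.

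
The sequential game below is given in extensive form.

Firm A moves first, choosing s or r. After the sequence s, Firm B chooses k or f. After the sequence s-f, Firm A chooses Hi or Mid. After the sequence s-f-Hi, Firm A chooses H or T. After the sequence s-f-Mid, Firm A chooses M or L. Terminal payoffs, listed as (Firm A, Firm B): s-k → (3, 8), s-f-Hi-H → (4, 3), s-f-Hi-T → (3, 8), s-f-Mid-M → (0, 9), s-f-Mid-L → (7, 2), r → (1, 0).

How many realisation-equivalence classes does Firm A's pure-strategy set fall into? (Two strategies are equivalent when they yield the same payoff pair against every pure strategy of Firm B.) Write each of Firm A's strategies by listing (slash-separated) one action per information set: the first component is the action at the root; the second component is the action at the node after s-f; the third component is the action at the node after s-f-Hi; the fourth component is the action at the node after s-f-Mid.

Firm A has 16 pure strategies: s/Hi/H/M, s/Hi/H/L, s/Hi/T/M, s/Hi/T/L, s/Mid/H/M, s/Mid/H/L, s/Mid/T/M, s/Mid/T/L, r/Hi/H/M, r/Hi/H/L, r/Hi/T/M, r/Hi/T/L, r/Mid/H/M, r/Mid/H/L, r/Mid/T/M, r/Mid/T/L. Columns: k, f.
{s/Hi/H/M, s/Hi/H/L} → row (3,8) (4,3)
{s/Hi/T/M, s/Hi/T/L} → row (3,8) (3,8)
{s/Mid/H/M, s/Mid/T/M} → row (3,8) (0,9)
{s/Mid/H/L, s/Mid/T/L} → row (3,8) (7,2)
{r/Hi/H/M, r/Hi/H/L, r/Hi/T/M, r/Hi/T/L, r/Mid/H/M, r/Mid/H/L, r/Mid/T/M, r/Mid/T/L} → row (1,0) (1,0)
That's 5 distinct rows out of 16 strategies.

5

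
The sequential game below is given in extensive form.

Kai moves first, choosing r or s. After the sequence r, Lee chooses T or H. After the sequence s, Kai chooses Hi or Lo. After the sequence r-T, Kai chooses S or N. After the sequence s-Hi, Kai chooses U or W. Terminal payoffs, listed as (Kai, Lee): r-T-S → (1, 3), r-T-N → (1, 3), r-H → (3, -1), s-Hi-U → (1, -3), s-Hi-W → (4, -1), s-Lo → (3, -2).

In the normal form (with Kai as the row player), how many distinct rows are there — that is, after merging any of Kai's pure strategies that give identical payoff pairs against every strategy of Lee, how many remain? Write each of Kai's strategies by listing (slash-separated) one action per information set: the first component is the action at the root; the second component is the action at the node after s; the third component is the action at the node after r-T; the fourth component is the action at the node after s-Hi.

4

Kai has 16 pure strategies: r/Hi/S/U, r/Hi/S/W, r/Hi/N/U, r/Hi/N/W, r/Lo/S/U, r/Lo/S/W, r/Lo/N/U, r/Lo/N/W, s/Hi/S/U, s/Hi/S/W, s/Hi/N/U, s/Hi/N/W, s/Lo/S/U, s/Lo/S/W, s/Lo/N/U, s/Lo/N/W. Columns: T, H.
{r/Hi/S/U, r/Hi/S/W, r/Hi/N/U, r/Hi/N/W, r/Lo/S/U, r/Lo/S/W, r/Lo/N/U, r/Lo/N/W} → row (1,3) (3,-1)
{s/Hi/S/U, s/Hi/N/U} → row (1,-3) (1,-3)
{s/Hi/S/W, s/Hi/N/W} → row (4,-1) (4,-1)
{s/Lo/S/U, s/Lo/S/W, s/Lo/N/U, s/Lo/N/W} → row (3,-2) (3,-2)
That's 4 distinct rows out of 16 strategies.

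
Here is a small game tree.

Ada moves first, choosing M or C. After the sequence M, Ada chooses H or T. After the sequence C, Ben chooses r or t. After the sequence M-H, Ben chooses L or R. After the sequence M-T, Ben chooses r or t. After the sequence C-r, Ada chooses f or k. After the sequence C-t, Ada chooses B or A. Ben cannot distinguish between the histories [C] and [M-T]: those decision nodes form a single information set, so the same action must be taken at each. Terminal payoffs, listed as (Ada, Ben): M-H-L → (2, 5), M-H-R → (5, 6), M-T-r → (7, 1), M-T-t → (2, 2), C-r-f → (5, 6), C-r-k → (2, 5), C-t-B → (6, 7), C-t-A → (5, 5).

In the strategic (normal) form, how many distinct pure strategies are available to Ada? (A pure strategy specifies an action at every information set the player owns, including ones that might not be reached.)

Ada owns the root with actions {M, C} — two choices.
Ada owns the node after M with actions {H, T} — two choices.
Ada owns the node after C-r with actions {f, k} — two choices.
Ada owns the node after C-t with actions {B, A} — two choices.
A pure strategy fixes one action at each information set independently, so the count is the product 2 × 2 × 2 × 2 = 16.

16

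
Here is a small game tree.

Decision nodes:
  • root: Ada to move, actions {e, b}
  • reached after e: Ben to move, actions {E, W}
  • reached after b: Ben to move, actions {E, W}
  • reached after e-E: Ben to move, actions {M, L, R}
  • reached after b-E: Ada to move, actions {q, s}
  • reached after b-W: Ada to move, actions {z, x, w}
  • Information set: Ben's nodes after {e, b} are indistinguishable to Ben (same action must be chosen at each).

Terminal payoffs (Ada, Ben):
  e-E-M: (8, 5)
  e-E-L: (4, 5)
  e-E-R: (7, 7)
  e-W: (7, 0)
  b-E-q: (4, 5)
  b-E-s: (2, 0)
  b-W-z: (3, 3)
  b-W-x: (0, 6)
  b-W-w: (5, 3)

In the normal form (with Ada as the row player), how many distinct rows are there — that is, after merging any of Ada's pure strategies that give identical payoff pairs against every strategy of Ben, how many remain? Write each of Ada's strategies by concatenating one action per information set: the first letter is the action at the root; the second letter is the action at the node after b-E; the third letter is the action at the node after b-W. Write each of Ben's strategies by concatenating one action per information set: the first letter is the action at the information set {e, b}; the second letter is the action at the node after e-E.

Ada has 12 pure strategies: eqz, eqx, eqw, esz, esx, esw, bqz, bqx, bqw, bsz, bsx, bsw. Columns: EM, EL, ER, WM, WL, WR.
{eqz, eqx, eqw, esz, esx, esw} → row (8,5) (4,5) (7,7) (7,0) (7,0) (7,0)
{bqz} → row (4,5) (4,5) (4,5) (3,3) (3,3) (3,3)
{bqx} → row (4,5) (4,5) (4,5) (0,6) (0,6) (0,6)
{bqw} → row (4,5) (4,5) (4,5) (5,3) (5,3) (5,3)
{bsz} → row (2,0) (2,0) (2,0) (3,3) (3,3) (3,3)
{bsx} → row (2,0) (2,0) (2,0) (0,6) (0,6) (0,6)
{bsw} → row (2,0) (2,0) (2,0) (5,3) (5,3) (5,3)
That's 7 distinct rows out of 12 strategies.

7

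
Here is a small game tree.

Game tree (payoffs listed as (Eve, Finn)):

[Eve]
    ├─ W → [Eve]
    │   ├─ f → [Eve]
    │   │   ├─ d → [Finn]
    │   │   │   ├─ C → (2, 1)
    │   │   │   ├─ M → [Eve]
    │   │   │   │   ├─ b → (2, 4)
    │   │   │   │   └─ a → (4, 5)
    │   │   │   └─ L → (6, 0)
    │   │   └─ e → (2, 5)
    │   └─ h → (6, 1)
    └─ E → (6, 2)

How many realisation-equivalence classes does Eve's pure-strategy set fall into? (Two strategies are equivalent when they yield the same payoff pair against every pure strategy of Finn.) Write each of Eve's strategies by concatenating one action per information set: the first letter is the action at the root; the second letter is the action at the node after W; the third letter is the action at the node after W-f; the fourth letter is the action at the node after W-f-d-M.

5

Eve has 16 pure strategies: Wfdb, Wfda, Wfeb, Wfea, Whdb, Whda, Wheb, Whea, Efdb, Efda, Efeb, Efea, Ehdb, Ehda, Eheb, Ehea. Columns: C, M, L.
{Wfdb} → row (2,1) (2,4) (6,0)
{Wfda} → row (2,1) (4,5) (6,0)
{Wfeb, Wfea} → row (2,5) (2,5) (2,5)
{Whdb, Whda, Wheb, Whea} → row (6,1) (6,1) (6,1)
{Efdb, Efda, Efeb, Efea, Ehdb, Ehda, Eheb, Ehea} → row (6,2) (6,2) (6,2)
That's 5 distinct rows out of 16 strategies.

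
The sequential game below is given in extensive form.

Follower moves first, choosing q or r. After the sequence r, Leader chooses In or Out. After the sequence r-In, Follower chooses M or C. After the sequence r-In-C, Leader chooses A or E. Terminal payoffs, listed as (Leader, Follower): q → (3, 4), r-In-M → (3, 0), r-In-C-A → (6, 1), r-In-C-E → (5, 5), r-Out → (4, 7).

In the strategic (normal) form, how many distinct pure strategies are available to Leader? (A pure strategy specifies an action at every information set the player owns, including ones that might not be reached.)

4

Leader owns the node after r with actions {In, Out} — two choices.
Leader owns the node after r-In-C with actions {A, E} — two choices.
A pure strategy fixes one action at each information set independently, so the count is the product 2 × 2 = 4.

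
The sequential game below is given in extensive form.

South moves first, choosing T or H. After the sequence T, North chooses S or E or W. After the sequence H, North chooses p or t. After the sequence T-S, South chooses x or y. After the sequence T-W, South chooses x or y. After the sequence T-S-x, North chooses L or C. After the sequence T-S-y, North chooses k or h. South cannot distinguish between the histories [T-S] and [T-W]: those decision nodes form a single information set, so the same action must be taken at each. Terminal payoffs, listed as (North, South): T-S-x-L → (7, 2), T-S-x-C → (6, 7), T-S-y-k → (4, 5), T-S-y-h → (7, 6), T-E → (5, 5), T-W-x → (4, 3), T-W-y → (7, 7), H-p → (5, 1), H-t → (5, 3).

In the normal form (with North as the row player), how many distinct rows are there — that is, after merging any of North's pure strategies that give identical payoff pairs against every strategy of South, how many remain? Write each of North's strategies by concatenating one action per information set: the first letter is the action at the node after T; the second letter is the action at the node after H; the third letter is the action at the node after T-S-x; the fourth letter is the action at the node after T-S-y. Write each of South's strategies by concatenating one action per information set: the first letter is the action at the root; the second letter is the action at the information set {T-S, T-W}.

North has 24 pure strategies: SpLk, SpLh, SpCk, SpCh, StLk, StLh, StCk, StCh, EpLk, EpLh, EpCk, EpCh, EtLk, EtLh, EtCk, EtCh, WpLk, WpLh, WpCk, WpCh, WtLk, WtLh, WtCk, WtCh. Columns: Tx, Ty, Hx, Hy.
{SpLk} → row (7,2) (4,5) (5,1) (5,1)
{SpLh} → row (7,2) (7,6) (5,1) (5,1)
{SpCk} → row (6,7) (4,5) (5,1) (5,1)
{SpCh} → row (6,7) (7,6) (5,1) (5,1)
{StLk} → row (7,2) (4,5) (5,3) (5,3)
{StLh} → row (7,2) (7,6) (5,3) (5,3)
{StCk} → row (6,7) (4,5) (5,3) (5,3)
{StCh} → row (6,7) (7,6) (5,3) (5,3)
{EpLk, EpLh, EpCk, EpCh} → row (5,5) (5,5) (5,1) (5,1)
{EtLk, EtLh, EtCk, EtCh} → row (5,5) (5,5) (5,3) (5,3)
{WpLk, WpLh, WpCk, WpCh} → row (4,3) (7,7) (5,1) (5,1)
{WtLk, WtLh, WtCk, WtCh} → row (4,3) (7,7) (5,3) (5,3)
That's 12 distinct rows out of 24 strategies.

12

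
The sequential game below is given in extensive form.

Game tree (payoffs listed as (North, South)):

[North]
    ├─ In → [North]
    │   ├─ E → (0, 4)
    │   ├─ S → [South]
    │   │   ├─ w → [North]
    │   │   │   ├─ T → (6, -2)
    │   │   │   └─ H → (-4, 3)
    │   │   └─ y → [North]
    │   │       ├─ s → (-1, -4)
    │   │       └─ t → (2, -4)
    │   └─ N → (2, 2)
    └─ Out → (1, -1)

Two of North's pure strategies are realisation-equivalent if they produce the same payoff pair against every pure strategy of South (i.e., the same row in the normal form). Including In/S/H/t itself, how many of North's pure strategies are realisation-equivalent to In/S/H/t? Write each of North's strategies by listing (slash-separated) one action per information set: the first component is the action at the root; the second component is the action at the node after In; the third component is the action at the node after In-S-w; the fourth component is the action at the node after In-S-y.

1

Row for In/S/H/t (columns w, y): (-4,3) (2,-4).
Every one of North's information sets is on the play path for some reply by South when North follows In/S/H/t.
Changing the action at any of them therefore changes at least one column, so only In/S/H/t itself gives this row.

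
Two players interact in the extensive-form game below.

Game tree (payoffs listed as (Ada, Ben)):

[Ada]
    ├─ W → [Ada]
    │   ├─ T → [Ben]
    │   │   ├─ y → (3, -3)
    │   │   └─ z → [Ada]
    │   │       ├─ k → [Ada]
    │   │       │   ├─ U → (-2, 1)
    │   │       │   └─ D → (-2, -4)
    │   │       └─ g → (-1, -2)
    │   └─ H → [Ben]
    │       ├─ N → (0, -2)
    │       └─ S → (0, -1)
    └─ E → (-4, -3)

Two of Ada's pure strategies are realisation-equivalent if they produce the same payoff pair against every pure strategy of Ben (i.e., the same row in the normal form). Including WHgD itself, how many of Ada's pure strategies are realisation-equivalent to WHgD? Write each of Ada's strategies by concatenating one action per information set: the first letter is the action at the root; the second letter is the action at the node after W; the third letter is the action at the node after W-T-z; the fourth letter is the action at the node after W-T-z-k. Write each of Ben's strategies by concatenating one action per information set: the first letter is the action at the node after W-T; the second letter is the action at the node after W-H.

Row for WHgD (columns yN, yS, zN, zS): (0,-2) (0,-1) (0,-2) (0,-1).
Under WHgD, Ada's choice at the node after W-T-z and at the node after W-T-z-k can never be reached regardless of what Ben does, so varying those choices leaves every outcome unchanged.
Holding the reachable choices fixed and varying the unreachable ones freely already gives 2 × 2 = 4 equivalent strategies.
No other strategy reproduces this row, so those 4 are the full class: WHkU, WHkD, WHgU, WHgD.

4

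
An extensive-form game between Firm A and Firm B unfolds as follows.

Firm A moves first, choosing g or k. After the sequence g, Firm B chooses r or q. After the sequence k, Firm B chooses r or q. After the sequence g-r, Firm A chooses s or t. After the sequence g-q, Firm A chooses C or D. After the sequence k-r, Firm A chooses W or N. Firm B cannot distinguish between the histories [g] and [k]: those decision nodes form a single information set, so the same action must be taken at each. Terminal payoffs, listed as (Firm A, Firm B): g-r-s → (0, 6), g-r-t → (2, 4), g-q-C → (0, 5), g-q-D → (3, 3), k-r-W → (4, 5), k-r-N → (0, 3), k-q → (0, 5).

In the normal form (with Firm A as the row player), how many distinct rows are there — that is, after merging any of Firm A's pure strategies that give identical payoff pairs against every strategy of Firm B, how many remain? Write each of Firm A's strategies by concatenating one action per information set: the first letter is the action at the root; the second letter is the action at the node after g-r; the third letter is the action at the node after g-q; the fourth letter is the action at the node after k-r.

Firm A has 16 pure strategies: gsCW, gsCN, gsDW, gsDN, gtCW, gtCN, gtDW, gtDN, ksCW, ksCN, ksDW, ksDN, ktCW, ktCN, ktDW, ktDN. Columns: r, q.
{gsCW, gsCN} → row (0,6) (0,5)
{gsDW, gsDN} → row (0,6) (3,3)
{gtCW, gtCN} → row (2,4) (0,5)
{gtDW, gtDN} → row (2,4) (3,3)
{ksCW, ksDW, ktCW, ktDW} → row (4,5) (0,5)
{ksCN, ksDN, ktCN, ktDN} → row (0,3) (0,5)
That's 6 distinct rows out of 16 strategies.

6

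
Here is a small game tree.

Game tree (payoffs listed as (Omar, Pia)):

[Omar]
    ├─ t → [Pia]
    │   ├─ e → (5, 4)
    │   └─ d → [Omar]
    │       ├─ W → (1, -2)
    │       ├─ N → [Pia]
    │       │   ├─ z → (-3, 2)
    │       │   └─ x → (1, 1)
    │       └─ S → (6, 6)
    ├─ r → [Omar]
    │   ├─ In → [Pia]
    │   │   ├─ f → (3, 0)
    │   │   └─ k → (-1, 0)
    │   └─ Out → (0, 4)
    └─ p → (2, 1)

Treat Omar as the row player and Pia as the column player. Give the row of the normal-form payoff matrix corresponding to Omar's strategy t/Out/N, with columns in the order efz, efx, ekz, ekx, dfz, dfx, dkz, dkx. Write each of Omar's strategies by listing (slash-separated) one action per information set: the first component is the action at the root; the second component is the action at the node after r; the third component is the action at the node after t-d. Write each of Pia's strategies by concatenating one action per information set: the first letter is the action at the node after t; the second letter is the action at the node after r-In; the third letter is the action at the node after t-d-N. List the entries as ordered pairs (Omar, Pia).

vs efz: Omar plays t → Pia plays e at [t] → (5, 4)
vs efx: Omar plays t → Pia plays e at [t] → (5, 4)
vs ekz: Omar plays t → Pia plays e at [t] → (5, 4)
vs ekx: Omar plays t → Pia plays e at [t] → (5, 4)
vs dfz: Omar plays t → Pia plays d at [t] → Omar plays N at [t-d] → Pia plays z at [t-d-N] → (-3, 2)
vs dfx: Omar plays t → Pia plays d at [t] → Omar plays N at [t-d] → Pia plays x at [t-d-N] → (1, 1)
vs dkz: Omar plays t → Pia plays d at [t] → Omar plays N at [t-d] → Pia plays z at [t-d-N] → (-3, 2)
vs dkx: Omar plays t → Pia plays d at [t] → Omar plays N at [t-d] → Pia plays x at [t-d-N] → (1, 1)

(5,4) (5,4) (5,4) (5,4) (-3,2) (1,1) (-3,2) (1,1)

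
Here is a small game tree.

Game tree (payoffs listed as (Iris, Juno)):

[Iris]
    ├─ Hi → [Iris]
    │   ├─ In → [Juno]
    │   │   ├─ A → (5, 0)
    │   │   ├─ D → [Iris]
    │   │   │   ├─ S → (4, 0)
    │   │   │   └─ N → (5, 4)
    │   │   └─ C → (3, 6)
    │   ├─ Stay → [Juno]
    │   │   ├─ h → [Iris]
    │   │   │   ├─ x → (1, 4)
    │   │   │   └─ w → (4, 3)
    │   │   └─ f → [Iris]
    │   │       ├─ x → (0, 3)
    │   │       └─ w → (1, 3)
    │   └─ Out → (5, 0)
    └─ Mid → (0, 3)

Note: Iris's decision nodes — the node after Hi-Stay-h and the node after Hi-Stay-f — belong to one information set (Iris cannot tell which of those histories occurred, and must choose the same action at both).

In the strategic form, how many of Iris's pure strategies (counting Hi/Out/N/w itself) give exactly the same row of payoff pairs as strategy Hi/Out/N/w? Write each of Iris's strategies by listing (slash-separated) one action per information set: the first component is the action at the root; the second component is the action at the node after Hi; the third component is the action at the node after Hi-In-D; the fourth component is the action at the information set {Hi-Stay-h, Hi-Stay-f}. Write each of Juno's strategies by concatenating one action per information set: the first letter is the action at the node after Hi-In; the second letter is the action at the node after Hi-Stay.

4

Row for Hi/Out/N/w (columns Ah, Af, Dh, Df, Ch, Cf): (5,0) (5,0) (5,0) (5,0) (5,0) (5,0).
Under Hi/Out/N/w, Iris's choice at the node after Hi-In-D and at the information set {Hi-Stay-h, Hi-Stay-f} can never be reached regardless of what Juno does, so varying those choices leaves every outcome unchanged.
Holding the reachable choices fixed and varying the unreachable ones freely already gives 2 × 2 = 4 equivalent strategies.
No other strategy reproduces this row, so those 4 are the full class: Hi/Out/S/x, Hi/Out/S/w, Hi/Out/N/x, Hi/Out/N/w.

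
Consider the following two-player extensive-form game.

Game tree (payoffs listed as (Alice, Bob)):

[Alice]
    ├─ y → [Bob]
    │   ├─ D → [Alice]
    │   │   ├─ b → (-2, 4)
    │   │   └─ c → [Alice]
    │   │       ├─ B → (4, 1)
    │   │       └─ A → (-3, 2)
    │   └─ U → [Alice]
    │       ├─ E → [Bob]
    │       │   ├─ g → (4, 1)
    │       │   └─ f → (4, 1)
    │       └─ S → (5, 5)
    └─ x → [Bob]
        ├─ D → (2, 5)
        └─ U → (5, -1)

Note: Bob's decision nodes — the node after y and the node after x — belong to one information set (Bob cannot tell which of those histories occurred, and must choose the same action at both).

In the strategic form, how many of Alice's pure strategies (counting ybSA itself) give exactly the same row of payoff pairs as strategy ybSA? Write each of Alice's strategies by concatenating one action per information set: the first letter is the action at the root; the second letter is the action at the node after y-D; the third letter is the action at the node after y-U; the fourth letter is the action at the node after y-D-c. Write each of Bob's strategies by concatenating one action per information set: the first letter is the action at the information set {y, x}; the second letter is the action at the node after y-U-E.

2

Row for ybSA (columns Dg, Df, Ug, Uf): (-2,4) (-2,4) (5,5) (5,5).
Under ybSA, Alice's choice at the node after y-D-c can never be reached regardless of what Bob does, so varying those choices leaves every outcome unchanged.
Holding the reachable choices fixed and varying the unreachable one freely already gives 2 equivalent strategies.
No other strategy reproduces this row, so those 2 are the full class: ybSB, ybSA.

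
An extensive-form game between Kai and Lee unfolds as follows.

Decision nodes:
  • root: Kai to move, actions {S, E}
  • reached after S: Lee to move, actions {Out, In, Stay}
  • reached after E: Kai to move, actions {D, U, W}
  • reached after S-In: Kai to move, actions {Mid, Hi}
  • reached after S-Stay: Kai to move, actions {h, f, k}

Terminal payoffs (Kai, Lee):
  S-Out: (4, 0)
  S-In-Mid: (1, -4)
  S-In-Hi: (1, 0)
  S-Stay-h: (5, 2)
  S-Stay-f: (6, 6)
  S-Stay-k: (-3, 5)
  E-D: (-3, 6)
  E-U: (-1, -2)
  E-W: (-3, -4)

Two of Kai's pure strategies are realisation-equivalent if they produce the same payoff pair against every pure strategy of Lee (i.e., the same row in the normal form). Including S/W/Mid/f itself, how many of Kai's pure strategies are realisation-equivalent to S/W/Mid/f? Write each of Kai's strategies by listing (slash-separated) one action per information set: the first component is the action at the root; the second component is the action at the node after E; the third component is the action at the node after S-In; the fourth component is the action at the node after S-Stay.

3

Row for S/W/Mid/f (columns Out, In, Stay): (4,0) (1,-4) (6,6).
Under S/W/Mid/f, Kai's choice at the node after E can never be reached regardless of what Lee does, so varying those choices leaves every outcome unchanged.
Holding the reachable choices fixed and varying the unreachable one freely already gives 3 equivalent strategies.
No other strategy reproduces this row, so those 3 are the full class: S/D/Mid/f, S/U/Mid/f, S/W/Mid/f.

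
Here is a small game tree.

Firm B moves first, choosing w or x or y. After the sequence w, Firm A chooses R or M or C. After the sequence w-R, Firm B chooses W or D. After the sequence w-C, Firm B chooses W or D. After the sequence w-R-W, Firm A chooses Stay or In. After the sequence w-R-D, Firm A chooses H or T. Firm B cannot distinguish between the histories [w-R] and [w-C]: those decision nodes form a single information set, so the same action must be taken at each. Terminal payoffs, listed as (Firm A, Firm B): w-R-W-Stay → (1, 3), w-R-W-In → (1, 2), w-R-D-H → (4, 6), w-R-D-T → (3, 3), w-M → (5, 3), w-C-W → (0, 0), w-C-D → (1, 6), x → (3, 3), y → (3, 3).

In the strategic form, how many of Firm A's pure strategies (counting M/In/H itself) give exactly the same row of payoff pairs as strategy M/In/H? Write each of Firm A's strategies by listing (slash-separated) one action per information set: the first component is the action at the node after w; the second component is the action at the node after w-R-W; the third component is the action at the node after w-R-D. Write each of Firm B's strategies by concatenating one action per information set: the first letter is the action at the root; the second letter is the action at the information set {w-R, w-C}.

4

Row for M/In/H (columns wW, wD, xW, xD, yW, yD): (5,3) (5,3) (3,3) (3,3) (3,3) (3,3).
Under M/In/H, Firm A's choice at the node after w-R-W and at the node after w-R-D can never be reached regardless of what Firm B does, so varying those choices leaves every outcome unchanged.
Holding the reachable choices fixed and varying the unreachable ones freely already gives 2 × 2 = 4 equivalent strategies.
No other strategy reproduces this row, so those 4 are the full class: M/Stay/H, M/Stay/T, M/In/H, M/In/T.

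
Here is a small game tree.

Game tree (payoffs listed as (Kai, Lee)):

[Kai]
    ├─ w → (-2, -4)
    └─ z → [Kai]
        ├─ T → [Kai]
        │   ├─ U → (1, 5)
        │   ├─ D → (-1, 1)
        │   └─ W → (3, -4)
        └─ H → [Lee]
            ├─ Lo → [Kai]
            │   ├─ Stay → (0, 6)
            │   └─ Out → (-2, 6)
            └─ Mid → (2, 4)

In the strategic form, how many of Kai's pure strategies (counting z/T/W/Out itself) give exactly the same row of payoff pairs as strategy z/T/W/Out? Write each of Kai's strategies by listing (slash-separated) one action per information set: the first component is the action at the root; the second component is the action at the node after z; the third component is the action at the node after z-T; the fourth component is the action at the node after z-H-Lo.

2

Row for z/T/W/Out (columns Lo, Mid): (3,-4) (3,-4).
Under z/T/W/Out, Kai's choice at the node after z-H-Lo can never be reached regardless of what Lee does, so varying those choices leaves every outcome unchanged.
Holding the reachable choices fixed and varying the unreachable one freely already gives 2 equivalent strategies.
No other strategy reproduces this row, so those 2 are the full class: z/T/W/Stay, z/T/W/Out.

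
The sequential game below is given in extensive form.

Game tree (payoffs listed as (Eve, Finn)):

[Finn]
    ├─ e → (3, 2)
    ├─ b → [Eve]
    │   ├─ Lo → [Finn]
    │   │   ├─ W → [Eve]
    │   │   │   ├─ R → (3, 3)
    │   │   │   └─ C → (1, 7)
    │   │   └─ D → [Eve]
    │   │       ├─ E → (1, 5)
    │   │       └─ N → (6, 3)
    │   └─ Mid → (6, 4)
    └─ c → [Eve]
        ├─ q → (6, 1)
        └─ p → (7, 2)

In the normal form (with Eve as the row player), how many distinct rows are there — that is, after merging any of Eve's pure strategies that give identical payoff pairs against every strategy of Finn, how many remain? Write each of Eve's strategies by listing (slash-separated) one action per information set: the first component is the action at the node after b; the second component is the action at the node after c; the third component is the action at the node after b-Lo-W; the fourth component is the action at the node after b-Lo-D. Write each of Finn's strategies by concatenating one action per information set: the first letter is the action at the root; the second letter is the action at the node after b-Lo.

Eve has 16 pure strategies: Lo/q/R/E, Lo/q/R/N, Lo/q/C/E, Lo/q/C/N, Lo/p/R/E, Lo/p/R/N, Lo/p/C/E, Lo/p/C/N, Mid/q/R/E, Mid/q/R/N, Mid/q/C/E, Mid/q/C/N, Mid/p/R/E, Mid/p/R/N, Mid/p/C/E, Mid/p/C/N. Columns: eW, eD, bW, bD, cW, cD.
{Lo/q/R/E} → row (3,2) (3,2) (3,3) (1,5) (6,1) (6,1)
{Lo/q/R/N} → row (3,2) (3,2) (3,3) (6,3) (6,1) (6,1)
{Lo/q/C/E} → row (3,2) (3,2) (1,7) (1,5) (6,1) (6,1)
{Lo/q/C/N} → row (3,2) (3,2) (1,7) (6,3) (6,1) (6,1)
{Lo/p/R/E} → row (3,2) (3,2) (3,3) (1,5) (7,2) (7,2)
{Lo/p/R/N} → row (3,2) (3,2) (3,3) (6,3) (7,2) (7,2)
{Lo/p/C/E} → row (3,2) (3,2) (1,7) (1,5) (7,2) (7,2)
{Lo/p/C/N} → row (3,2) (3,2) (1,7) (6,3) (7,2) (7,2)
{Mid/q/R/E, Mid/q/R/N, Mid/q/C/E, Mid/q/C/N} → row (3,2) (3,2) (6,4) (6,4) (6,1) (6,1)
{Mid/p/R/E, Mid/p/R/N, Mid/p/C/E, Mid/p/C/N} → row (3,2) (3,2) (6,4) (6,4) (7,2) (7,2)
That's 10 distinct rows out of 16 strategies.

10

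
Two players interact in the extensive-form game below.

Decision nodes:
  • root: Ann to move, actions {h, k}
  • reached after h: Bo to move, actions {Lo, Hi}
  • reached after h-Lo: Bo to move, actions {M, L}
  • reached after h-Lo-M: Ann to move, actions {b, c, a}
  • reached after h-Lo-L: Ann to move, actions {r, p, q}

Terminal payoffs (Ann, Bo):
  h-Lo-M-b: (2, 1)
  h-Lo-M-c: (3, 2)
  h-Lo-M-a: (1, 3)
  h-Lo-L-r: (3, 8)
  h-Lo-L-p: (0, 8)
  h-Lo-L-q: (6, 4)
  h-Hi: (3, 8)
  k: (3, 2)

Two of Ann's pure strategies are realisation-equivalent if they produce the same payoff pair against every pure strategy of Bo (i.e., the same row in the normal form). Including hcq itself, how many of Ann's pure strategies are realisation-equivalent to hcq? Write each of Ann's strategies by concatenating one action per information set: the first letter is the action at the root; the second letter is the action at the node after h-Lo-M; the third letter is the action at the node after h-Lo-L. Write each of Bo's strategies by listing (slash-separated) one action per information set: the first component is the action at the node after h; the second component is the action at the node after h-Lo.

1

Row for hcq (columns Lo/M, Lo/L, Hi/M, Hi/L): (3,2) (6,4) (3,8) (3,8).
Every one of Ann's information sets is on the play path for some reply by Bo when Ann follows hcq.
Changing the action at any of them therefore changes at least one column, so only hcq itself gives this row.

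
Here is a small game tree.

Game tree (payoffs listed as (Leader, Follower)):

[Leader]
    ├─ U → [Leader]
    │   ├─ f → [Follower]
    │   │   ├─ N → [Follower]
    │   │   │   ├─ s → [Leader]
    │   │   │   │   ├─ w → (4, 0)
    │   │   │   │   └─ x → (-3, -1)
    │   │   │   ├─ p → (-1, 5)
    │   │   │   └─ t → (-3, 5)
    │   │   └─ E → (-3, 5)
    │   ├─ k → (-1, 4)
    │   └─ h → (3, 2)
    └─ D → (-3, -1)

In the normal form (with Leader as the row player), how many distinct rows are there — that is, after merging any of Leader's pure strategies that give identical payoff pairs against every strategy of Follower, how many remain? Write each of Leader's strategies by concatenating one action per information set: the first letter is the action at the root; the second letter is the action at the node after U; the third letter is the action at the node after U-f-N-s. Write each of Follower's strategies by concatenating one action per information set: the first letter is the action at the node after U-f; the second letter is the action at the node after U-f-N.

Leader has 12 pure strategies: Ufw, Ufx, Ukw, Ukx, Uhw, Uhx, Dfw, Dfx, Dkw, Dkx, Dhw, Dhx. Columns: Ns, Np, Nt, Es, Ep, Et.
{Ufw} → row (4,0) (-1,5) (-3,5) (-3,5) (-3,5) (-3,5)
{Ufx} → row (-3,-1) (-1,5) (-3,5) (-3,5) (-3,5) (-3,5)
{Ukw, Ukx} → row (-1,4) (-1,4) (-1,4) (-1,4) (-1,4) (-1,4)
{Uhw, Uhx} → row (3,2) (3,2) (3,2) (3,2) (3,2) (3,2)
{Dfw, Dfx, Dkw, Dkx, Dhw, Dhx} → row (-3,-1) (-3,-1) (-3,-1) (-3,-1) (-3,-1) (-3,-1)
That's 5 distinct rows out of 12 strategies.

5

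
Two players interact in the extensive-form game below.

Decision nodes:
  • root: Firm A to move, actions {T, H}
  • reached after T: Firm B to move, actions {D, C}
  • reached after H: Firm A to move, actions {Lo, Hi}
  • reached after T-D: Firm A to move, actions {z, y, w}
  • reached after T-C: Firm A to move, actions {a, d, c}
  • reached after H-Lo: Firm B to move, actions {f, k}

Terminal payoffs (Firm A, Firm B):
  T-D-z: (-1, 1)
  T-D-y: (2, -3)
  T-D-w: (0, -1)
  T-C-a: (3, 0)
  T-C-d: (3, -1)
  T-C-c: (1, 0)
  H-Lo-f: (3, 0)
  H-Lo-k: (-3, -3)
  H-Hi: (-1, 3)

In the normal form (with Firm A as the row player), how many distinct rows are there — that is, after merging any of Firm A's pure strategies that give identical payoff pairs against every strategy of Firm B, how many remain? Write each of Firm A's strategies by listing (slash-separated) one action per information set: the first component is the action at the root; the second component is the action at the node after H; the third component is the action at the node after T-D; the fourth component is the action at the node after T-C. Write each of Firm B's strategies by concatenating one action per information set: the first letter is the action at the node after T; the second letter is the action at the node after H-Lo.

Firm A has 36 pure strategies: T/Lo/z/a, T/Lo/z/d, T/Lo/z/c, T/Lo/y/a, T/Lo/y/d, T/Lo/y/c, T/Lo/w/a, T/Lo/w/d, T/Lo/w/c, T/Hi/z/a, T/Hi/z/d, T/Hi/z/c, T/Hi/y/a, T/Hi/y/d, T/Hi/y/c, T/Hi/w/a, T/Hi/w/d, T/Hi/w/c, H/Lo/z/a, H/Lo/z/d, H/Lo/z/c, H/Lo/y/a, H/Lo/y/d, H/Lo/y/c, H/Lo/w/a, H/Lo/w/d, H/Lo/w/c, H/Hi/z/a, H/Hi/z/d, H/Hi/z/c, H/Hi/y/a, H/Hi/y/d, H/Hi/y/c, H/Hi/w/a, H/Hi/w/d, H/Hi/w/c. Columns: Df, Dk, Cf, Ck.
{T/Lo/z/a, T/Hi/z/a} → row (-1,1) (-1,1) (3,0) (3,0)
{T/Lo/z/d, T/Hi/z/d} → row (-1,1) (-1,1) (3,-1) (3,-1)
{T/Lo/z/c, T/Hi/z/c} → row (-1,1) (-1,1) (1,0) (1,0)
{T/Lo/y/a, T/Hi/y/a} → row (2,-3) (2,-3) (3,0) (3,0)
{T/Lo/y/d, T/Hi/y/d} → row (2,-3) (2,-3) (3,-1) (3,-1)
{T/Lo/y/c, T/Hi/y/c} → row (2,-3) (2,-3) (1,0) (1,0)
{T/Lo/w/a, T/Hi/w/a} → row (0,-1) (0,-1) (3,0) (3,0)
{T/Lo/w/d, T/Hi/w/d} → row (0,-1) (0,-1) (3,-1) (3,-1)
{T/Lo/w/c, T/Hi/w/c} → row (0,-1) (0,-1) (1,0) (1,0)
{H/Lo/z/a, H/Lo/z/d, H/Lo/z/c, H/Lo/y/a, H/Lo/y/d, H/Lo/y/c, H/Lo/w/a, H/Lo/w/d, H/Lo/w/c} → row (3,0) (-3,-3) (3,0) (-3,-3)
{H/Hi/z/a, H/Hi/z/d, H/Hi/z/c, H/Hi/y/a, H/Hi/y/d, H/Hi/y/c, H/Hi/w/a, H/Hi/w/d, H/Hi/w/c} → row (-1,3) (-1,3) (-1,3) (-1,3)
That's 11 distinct rows out of 36 strategies.

11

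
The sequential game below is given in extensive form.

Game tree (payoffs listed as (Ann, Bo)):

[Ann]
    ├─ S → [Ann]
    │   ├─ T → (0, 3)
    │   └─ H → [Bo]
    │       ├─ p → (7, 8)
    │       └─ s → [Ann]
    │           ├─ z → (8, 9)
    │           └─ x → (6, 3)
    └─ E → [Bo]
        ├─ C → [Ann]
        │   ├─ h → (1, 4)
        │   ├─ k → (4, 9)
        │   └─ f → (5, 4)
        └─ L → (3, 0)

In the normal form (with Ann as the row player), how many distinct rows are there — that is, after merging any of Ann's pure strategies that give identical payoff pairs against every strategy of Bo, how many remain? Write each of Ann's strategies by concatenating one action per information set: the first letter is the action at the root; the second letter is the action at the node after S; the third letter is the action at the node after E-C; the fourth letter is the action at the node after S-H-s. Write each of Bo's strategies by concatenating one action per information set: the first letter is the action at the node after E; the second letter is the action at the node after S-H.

6

Ann has 24 pure strategies: SThz, SThx, STkz, STkx, STfz, STfx, SHhz, SHhx, SHkz, SHkx, SHfz, SHfx, EThz, EThx, ETkz, ETkx, ETfz, ETfx, EHhz, EHhx, EHkz, EHkx, EHfz, EHfx. Columns: Cp, Cs, Lp, Ls.
{SThz, SThx, STkz, STkx, STfz, STfx} → row (0,3) (0,3) (0,3) (0,3)
{SHhz, SHkz, SHfz} → row (7,8) (8,9) (7,8) (8,9)
{SHhx, SHkx, SHfx} → row (7,8) (6,3) (7,8) (6,3)
{EThz, EThx, EHhz, EHhx} → row (1,4) (1,4) (3,0) (3,0)
{ETkz, ETkx, EHkz, EHkx} → row (4,9) (4,9) (3,0) (3,0)
{ETfz, ETfx, EHfz, EHfx} → row (5,4) (5,4) (3,0) (3,0)
That's 6 distinct rows out of 24 strategies.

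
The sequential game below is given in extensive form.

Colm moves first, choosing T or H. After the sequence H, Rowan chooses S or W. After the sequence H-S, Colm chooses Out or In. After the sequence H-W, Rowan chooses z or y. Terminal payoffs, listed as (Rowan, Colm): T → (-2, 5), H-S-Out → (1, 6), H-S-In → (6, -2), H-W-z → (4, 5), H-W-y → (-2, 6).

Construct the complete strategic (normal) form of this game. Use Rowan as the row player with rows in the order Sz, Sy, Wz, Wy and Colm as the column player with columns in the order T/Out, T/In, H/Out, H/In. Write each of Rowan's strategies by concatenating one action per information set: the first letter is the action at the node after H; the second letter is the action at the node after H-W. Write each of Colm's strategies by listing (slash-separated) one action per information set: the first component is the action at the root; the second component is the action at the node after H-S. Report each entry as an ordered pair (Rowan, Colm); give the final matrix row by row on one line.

Sz: (-2,5) (-2,5) (1,6) (6,-2) | Sy: (-2,5) (-2,5) (1,6) (6,-2) | Wz: (-2,5) (-2,5) (4,5) (4,5) | Wy: (-2,5) (-2,5) (-2,6) (-2,6)

        T/Out     T/In    H/Out     H/In
  Sz   (-2,5)   (-2,5)    (1,6)   (6,-2)
  Sy   (-2,5)   (-2,5)    (1,6)   (6,-2)
  Wz   (-2,5)   (-2,5)    (4,5)    (4,5)
  Wy   (-2,5)   (-2,5)   (-2,6)   (-2,6)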